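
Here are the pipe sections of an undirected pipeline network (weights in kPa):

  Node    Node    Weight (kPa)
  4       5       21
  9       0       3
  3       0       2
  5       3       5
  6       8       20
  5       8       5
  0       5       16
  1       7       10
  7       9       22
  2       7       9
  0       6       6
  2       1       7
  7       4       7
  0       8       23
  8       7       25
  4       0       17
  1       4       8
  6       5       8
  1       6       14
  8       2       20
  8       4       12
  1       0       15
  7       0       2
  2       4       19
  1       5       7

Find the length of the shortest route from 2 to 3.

13 kPa

Candidate routes:
2 - 1 - 0 - 3: 7+15+2 = 24
2 - 1 - 7 - 0 - 3: 7+10+2+2 = 21
2 - 7 - 0 - 3: 9+2+2 = 13
2 - 1 - 5 - 3: 7+7+5 = 19
The minimum is 13 kPa via 2 - 7 - 0 - 3.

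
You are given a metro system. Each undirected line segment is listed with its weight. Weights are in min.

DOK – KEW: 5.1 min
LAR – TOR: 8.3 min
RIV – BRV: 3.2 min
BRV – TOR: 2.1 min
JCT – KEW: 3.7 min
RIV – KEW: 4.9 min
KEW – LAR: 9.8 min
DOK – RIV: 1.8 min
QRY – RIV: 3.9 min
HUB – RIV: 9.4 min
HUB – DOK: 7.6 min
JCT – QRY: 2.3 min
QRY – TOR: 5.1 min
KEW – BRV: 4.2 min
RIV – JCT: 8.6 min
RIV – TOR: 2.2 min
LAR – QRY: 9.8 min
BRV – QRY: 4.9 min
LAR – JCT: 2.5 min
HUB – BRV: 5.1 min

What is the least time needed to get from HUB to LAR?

14.8 min

Settle nodes by increasing distance from HUB:
HUB: 0
BRV: 5.1  (via HUB)
TOR: 7.2  (via BRV)
DOK: 7.6  (via HUB)
RIV: 8.3  (via BRV)
KEW: 9.3  (via BRV)
QRY: 10  (via BRV)
JCT: 12.3  (via QRY)
LAR: 14.8  (via JCT)
Shortest route: HUB → BRV → QRY → JCT → LAR = 14.8 min.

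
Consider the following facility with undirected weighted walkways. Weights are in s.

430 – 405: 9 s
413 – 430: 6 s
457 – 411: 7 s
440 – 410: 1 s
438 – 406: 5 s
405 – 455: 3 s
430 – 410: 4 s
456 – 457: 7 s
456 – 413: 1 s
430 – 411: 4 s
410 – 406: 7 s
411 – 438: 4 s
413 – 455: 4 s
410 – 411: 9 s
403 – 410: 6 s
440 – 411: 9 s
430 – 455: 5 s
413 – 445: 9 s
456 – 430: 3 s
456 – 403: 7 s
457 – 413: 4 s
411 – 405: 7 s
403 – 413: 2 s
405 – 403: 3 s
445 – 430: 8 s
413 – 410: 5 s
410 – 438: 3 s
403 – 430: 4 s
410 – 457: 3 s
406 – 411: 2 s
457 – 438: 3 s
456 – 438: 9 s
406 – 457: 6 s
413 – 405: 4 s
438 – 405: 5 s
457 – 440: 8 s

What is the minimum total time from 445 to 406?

Shortest distances from 445:
445: 0
430: 8  (via 445)
413: 9  (via 445)
456: 10  (via 413)
403: 11  (via 413)
411: 12  (via 430)
410: 12  (via 430)
457: 13  (via 413)
440: 13  (via 410)
455: 13  (via 430)
405: 13  (via 413)
406: 14  (via 411)
Shortest route: 445 → 430 → 411 → 406 = 14 s.

14 s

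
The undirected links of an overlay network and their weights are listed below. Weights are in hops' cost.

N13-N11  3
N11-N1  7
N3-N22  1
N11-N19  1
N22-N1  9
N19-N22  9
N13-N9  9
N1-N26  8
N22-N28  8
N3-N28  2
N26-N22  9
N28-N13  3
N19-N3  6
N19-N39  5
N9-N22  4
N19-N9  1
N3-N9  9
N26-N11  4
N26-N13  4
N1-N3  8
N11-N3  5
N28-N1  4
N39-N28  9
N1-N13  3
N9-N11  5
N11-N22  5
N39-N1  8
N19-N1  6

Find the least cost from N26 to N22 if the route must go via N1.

14 hops' cost

Shortest N26→N1: N26 → N13 → N1 = 7
Shortest N1→N22: N1 → N28 → N3 → N22 = 7
Total via N1: 7 + 7 = 14 hops' cost.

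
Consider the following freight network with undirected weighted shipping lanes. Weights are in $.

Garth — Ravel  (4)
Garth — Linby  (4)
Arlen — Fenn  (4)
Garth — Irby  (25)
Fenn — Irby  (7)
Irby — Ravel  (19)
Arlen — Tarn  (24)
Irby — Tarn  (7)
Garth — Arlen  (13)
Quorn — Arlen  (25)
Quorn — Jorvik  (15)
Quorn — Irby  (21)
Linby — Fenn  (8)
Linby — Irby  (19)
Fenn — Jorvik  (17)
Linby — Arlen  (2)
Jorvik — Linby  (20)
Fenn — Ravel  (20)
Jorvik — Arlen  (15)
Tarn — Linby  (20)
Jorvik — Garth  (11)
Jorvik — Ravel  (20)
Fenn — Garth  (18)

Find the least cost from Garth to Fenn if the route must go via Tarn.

Shortest Garth→Tarn: Garth → Linby → Tarn = 24
Best Tarn to Fenn: Tarn → Irby → Fenn costing 14
Total via Tarn: 24 + 14 = $38.

$38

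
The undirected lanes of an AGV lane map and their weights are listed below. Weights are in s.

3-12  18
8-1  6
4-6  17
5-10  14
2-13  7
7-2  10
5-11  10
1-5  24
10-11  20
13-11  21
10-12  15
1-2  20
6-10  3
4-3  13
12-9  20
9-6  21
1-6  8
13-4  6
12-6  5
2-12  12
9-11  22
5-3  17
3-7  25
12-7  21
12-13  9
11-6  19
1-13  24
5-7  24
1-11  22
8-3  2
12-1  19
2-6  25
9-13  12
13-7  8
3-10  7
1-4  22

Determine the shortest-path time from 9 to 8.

Running Dijkstra from 9:
9: 0
13: 12  (via 9)
4: 18  (via 13)
2: 19  (via 13)
7: 20  (via 13)
12: 20  (via 9)
6: 21  (via 9)
11: 22  (via 9)
10: 24  (via 6)
1: 29  (via 6)
3: 31  (via 4)
5: 32  (via 11)
8: 33  (via 3)
Shortest route: 9 → 13 → 4 → 3 → 8 = 33 s.

33 s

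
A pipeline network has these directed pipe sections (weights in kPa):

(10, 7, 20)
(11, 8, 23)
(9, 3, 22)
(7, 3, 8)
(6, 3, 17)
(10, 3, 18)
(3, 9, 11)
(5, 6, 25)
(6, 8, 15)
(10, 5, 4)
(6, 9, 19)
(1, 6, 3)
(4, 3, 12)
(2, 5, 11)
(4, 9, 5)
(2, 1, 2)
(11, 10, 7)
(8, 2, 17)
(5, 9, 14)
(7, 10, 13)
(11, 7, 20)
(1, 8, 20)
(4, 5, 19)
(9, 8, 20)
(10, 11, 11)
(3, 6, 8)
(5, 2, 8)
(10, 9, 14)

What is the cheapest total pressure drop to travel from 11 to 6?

24 kPa

Enumerating some paths:
11 → 10 → 5 → 2 → 1 → 6: 7+4+8+2+3 = 24
11 → 10 → 3 → 6: 7+18+8 = 33
11 → 7 → 3 → 6: 20+8+8 = 36
The minimum is 24 kPa via 11 → 10 → 5 → 2 → 1 → 6.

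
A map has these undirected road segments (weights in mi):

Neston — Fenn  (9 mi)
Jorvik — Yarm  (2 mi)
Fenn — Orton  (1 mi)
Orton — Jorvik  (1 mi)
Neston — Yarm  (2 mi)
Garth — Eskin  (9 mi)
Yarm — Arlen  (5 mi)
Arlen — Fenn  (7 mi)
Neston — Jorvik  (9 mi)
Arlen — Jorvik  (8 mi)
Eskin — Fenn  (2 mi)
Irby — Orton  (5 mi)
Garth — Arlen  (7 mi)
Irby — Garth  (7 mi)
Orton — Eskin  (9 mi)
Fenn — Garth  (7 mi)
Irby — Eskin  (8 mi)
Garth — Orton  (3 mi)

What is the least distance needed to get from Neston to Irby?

Enumerating some paths:
Neston - Fenn - Orton - Irby: 9+1+5 = 15
Neston - Yarm - Jorvik - Orton - Garth - Irby: 2+2+1+3+7 = 15
Neston - Jorvik - Orton - Irby: 9+1+5 = 15
Neston - Yarm - Jorvik - Orton - Irby: 2+2+1+5 = 10
Cheapest is Neston - Yarm - Jorvik - Orton - Irby at 10 mi.

10 mi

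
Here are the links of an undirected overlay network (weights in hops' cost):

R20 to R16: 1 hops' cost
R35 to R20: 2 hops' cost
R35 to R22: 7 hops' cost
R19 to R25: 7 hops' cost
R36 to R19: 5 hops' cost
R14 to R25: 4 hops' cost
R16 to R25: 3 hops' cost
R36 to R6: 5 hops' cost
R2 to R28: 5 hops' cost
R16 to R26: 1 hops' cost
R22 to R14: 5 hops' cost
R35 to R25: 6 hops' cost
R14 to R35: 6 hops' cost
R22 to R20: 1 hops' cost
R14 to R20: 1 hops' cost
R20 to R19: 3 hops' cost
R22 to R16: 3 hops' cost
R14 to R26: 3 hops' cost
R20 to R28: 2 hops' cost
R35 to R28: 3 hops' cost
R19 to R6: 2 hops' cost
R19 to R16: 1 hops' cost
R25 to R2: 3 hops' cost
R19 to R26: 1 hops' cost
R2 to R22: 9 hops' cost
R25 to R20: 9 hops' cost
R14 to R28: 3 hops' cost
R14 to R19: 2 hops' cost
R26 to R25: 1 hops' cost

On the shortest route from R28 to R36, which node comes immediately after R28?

R20

Compare a few routes:
R28 → R20 → R16 → R26 → R19 → R36: 2+1+1+1+5 = 10
R28 → R20 → R14 → R19 → R36: 2+1+2+5 = 10
R28 → R20 → R16 → R19 → R36: 2+1+1+5 = 9
The minimum is 9 hops' cost via R28 → R20 → R16 → R19 → R36.
So from R28 the first move is to R20.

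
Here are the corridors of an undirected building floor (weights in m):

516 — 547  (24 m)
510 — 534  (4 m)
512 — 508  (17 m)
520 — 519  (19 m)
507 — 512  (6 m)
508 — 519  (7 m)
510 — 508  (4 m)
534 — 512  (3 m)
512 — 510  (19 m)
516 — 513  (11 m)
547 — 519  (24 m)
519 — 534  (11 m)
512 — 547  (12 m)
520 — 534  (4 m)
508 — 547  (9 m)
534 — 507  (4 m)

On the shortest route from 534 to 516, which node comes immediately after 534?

Compare a few routes:
534–510–508–547–516: 4+4+9+24 = 41
534–512–547–516: 3+12+24 = 39
534–507–512–547–516: 4+6+12+24 = 46
The minimum is 39 m via 534–512–547–516.
So from 534 the first move is to 512.

512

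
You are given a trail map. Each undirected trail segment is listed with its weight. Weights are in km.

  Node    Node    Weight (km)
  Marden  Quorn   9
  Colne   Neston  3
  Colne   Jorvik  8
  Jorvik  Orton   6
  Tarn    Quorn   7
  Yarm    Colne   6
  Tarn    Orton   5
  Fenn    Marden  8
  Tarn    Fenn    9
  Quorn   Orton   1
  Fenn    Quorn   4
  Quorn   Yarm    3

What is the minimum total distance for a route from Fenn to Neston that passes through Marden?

Best Fenn to Marden: Fenn–Marden costing 8
Best Marden to Neston: Marden–Quorn–Yarm–Colne–Neston costing 21
Total via Marden: 8 + 21 = 29 km.

29 km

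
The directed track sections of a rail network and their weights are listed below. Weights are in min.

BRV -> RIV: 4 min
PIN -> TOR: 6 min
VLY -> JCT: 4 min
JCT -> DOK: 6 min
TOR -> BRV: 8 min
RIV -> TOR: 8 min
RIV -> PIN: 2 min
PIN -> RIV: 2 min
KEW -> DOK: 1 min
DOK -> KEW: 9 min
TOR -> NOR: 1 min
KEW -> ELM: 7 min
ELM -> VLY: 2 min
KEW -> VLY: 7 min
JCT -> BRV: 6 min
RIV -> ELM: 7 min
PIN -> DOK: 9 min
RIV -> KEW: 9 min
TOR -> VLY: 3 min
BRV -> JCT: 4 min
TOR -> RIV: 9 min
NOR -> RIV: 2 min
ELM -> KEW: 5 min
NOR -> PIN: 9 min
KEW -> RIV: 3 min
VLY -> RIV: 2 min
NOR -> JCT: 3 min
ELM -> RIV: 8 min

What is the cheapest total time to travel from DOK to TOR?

Shortest distances from DOK:
DOK: 0
KEW: 9  (via DOK)
RIV: 12  (via KEW)
PIN: 14  (via RIV)
ELM: 16  (via KEW)
VLY: 16  (via KEW)
JCT: 20  (via VLY)
TOR: 20  (via RIV)
Shortest route: DOK → KEW → RIV → TOR = 20 min.

20 min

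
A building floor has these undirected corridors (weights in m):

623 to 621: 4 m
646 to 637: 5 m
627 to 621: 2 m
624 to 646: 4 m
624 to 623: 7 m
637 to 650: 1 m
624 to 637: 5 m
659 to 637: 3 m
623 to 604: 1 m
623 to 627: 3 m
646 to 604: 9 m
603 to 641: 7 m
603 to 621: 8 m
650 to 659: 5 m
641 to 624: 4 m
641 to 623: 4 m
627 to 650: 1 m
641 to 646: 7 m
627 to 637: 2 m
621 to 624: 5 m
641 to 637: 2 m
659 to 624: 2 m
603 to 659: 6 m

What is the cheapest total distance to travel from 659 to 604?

9 m

Running Dijkstra from 659:
659: 0
624: 2  (via 659)
637: 3  (via 659)
650: 4  (via 637)
627: 5  (via 637)
641: 5  (via 637)
603: 6  (via 659)
646: 6  (via 624)
621: 7  (via 624)
623: 8  (via 627)
604: 9  (via 623)
Shortest route: 659–637–627–623–604 = 9 m.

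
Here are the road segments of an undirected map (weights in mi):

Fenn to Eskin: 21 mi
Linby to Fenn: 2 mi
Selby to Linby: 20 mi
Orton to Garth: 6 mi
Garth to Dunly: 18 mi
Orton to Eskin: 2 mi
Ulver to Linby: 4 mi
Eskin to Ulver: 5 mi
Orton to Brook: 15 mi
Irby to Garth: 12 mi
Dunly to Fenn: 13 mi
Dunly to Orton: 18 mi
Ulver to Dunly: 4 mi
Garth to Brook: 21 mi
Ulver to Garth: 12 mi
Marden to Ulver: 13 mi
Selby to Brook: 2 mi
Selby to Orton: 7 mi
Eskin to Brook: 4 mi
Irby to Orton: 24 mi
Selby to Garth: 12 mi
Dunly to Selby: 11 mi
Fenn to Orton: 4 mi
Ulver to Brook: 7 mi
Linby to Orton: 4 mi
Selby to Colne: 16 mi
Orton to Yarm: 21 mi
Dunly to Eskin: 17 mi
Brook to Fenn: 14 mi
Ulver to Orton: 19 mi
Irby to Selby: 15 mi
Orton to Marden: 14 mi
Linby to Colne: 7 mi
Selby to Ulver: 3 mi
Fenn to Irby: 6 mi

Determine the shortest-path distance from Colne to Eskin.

Running Dijkstra from Colne:
Colne: 0
Linby: 7  (via Colne)
Fenn: 9  (via Linby)
Orton: 11  (via Linby)
Ulver: 11  (via Linby)
Eskin: 13  (via Orton)
Shortest route: Colne → Linby → Orton → Eskin = 13 mi.

13 mi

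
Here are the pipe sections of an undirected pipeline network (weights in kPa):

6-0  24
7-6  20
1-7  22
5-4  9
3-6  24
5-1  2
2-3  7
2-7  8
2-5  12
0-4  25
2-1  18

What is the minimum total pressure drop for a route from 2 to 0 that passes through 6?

Best 2 to 6: 2 → 7 → 6 costing 28
Shortest 6→0: 6 → 0 = 24
Total via 6: 28 + 24 = 52 kPa.

52 kPa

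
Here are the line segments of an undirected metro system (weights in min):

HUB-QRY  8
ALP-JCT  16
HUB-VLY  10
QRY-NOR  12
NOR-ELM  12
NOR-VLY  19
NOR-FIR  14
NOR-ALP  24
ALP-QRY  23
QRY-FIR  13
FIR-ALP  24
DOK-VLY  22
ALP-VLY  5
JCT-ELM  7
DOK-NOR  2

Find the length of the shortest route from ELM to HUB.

Enumerating some paths:
ELM - NOR - VLY - HUB: 12+19+10 = 41
ELM - JCT - ALP - VLY - HUB: 7+16+5+10 = 38
ELM - NOR - QRY - HUB: 12+12+8 = 32
The minimum is 32 min via ELM - NOR - QRY - HUB.

32 min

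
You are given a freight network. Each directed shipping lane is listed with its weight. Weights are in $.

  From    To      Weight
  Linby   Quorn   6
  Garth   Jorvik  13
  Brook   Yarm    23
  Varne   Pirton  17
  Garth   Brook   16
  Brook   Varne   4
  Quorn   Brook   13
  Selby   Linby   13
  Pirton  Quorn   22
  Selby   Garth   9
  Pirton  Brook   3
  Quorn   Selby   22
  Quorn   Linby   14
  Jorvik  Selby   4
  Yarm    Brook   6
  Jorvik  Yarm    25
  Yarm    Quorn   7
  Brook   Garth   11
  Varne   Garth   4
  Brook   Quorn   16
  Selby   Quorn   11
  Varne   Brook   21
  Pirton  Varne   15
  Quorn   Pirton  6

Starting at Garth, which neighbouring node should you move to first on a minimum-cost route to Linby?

Jorvik

Enumerating some paths:
Garth - Jorvik - Selby - Linby: 13+4+13 = 30
Garth - Jorvik - Yarm - Quorn - Linby: 13+25+7+14 = 59
Garth - Brook - Quorn - Linby: 16+16+14 = 46
Garth - Jorvik - Selby - Quorn - Linby: 13+4+11+14 = 42
The minimum is $30 via Garth - Jorvik - Selby - Linby.
So from Garth the first move is to Jorvik.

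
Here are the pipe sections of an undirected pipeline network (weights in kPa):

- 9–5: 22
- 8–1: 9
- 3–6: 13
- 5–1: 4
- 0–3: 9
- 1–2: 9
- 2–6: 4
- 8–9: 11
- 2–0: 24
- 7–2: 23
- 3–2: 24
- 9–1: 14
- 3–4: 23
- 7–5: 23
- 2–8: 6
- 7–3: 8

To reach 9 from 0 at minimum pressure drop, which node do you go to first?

Compare a few routes:
0–2–8–9: 24+6+11 = 41
0–3–6–2–8–9: 9+13+4+6+11 = 43
The minimum is 41 kPa via 0–2–8–9.
So from 0 the first move is to 2.

2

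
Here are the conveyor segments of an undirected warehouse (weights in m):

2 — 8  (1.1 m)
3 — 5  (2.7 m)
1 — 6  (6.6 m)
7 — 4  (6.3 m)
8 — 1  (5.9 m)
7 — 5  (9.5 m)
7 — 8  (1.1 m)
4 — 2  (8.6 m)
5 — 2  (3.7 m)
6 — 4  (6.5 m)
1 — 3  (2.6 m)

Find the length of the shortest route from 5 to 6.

11.9 m

Shortest distances from 5:
5: 0
3: 2.7  (via 5)
2: 3.7  (via 5)
8: 4.8  (via 2)
1: 5.3  (via 3)
7: 5.9  (via 8)
6: 11.9  (via 1)
Shortest route: 5–3–1–6 = 11.9 m.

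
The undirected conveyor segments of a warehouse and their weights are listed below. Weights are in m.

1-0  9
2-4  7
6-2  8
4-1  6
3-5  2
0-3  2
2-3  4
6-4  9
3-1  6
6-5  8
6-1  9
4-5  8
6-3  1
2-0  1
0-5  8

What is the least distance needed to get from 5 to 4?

8 m

Compare a few routes:
5 - 3 - 6 - 4: 2+1+9 = 12
5 - 3 - 0 - 2 - 4: 2+2+1+7 = 12
5 - 4: 8 = 8
The minimum is 8 m via 5 - 4.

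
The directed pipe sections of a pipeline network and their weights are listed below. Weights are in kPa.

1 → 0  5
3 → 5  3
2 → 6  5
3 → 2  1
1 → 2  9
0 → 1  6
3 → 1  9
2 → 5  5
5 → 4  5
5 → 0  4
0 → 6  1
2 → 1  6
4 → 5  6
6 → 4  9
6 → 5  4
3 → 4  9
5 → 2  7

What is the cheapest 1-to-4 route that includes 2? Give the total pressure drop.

Best 1 to 2: 1 → 2 costing 9
Best 2 to 4: 2 → 5 → 4 costing 10
Total via 2: 9 + 10 = 19 kPa.

19 kPa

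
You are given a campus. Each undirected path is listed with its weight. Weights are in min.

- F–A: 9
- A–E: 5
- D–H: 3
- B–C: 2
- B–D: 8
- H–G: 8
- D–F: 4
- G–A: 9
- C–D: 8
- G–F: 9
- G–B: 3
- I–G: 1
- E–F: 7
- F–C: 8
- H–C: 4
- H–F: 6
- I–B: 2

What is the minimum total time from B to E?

Enumerating some paths:
B → C → H → F → E: 2+4+6+7 = 19
B → C → F → E: 2+8+7 = 17
Cheapest is B → C → F → E at 17 min.

17 min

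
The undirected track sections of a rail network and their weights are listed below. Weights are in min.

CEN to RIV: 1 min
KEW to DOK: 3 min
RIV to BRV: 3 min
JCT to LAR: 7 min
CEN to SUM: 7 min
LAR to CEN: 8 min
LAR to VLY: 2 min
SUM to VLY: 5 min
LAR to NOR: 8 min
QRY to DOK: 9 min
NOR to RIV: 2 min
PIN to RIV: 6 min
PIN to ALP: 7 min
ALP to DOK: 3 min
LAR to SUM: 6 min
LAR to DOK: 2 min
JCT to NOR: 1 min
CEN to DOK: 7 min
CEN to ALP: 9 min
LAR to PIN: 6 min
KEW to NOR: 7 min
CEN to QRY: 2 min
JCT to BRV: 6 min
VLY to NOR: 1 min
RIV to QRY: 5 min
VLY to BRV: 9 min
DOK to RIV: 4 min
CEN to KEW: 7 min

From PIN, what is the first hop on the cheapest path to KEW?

Compare a few routes:
PIN - RIV - DOK - KEW: 6+4+3 = 13
PIN - LAR - DOK - KEW: 6+2+3 = 11
The minimum is 11 min via PIN - LAR - DOK - KEW.
So from PIN the first move is to LAR.

LAR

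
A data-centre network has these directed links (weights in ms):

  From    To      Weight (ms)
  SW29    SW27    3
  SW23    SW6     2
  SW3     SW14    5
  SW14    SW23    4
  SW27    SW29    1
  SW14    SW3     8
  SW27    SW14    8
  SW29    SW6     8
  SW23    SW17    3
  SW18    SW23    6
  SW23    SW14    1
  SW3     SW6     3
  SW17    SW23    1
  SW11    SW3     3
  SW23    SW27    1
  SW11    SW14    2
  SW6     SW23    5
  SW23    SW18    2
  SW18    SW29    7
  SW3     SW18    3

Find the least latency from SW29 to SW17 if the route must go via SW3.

30 ms

Best SW29 to SW3: SW29–SW27–SW14–SW3 costing 19
Best SW3 to SW17: SW3–SW6–SW23–SW17 costing 11
Total via SW3: 19 + 11 = 30 ms.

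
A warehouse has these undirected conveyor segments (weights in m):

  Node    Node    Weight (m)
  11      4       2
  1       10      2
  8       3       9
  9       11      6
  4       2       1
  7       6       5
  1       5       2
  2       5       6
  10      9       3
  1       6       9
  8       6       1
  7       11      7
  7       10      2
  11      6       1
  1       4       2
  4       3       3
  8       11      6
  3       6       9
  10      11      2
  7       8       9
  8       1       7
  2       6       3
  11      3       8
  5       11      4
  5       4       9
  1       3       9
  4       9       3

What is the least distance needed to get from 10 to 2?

Running Dijkstra from 10:
10: 0
1: 2  (via 10)
7: 2  (via 10)
11: 2  (via 10)
6: 3  (via 11)
9: 3  (via 10)
4: 4  (via 1)
5: 4  (via 1)
8: 4  (via 6)
2: 5  (via 4)
Shortest route: 10 → 1 → 4 → 2 = 5 m.

5 m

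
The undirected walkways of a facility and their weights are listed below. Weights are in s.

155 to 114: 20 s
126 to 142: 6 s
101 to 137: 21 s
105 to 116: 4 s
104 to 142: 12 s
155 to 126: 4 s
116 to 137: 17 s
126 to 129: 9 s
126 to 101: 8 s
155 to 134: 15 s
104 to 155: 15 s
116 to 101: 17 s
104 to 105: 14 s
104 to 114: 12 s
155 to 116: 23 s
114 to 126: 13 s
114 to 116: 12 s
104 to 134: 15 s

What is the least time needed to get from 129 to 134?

28 s

Running Dijkstra from 129:
129: 0
126: 9  (via 129)
155: 13  (via 126)
142: 15  (via 126)
101: 17  (via 126)
114: 22  (via 126)
104: 27  (via 142)
134: 28  (via 155)
Shortest route: 129–126–155–134 = 28 s.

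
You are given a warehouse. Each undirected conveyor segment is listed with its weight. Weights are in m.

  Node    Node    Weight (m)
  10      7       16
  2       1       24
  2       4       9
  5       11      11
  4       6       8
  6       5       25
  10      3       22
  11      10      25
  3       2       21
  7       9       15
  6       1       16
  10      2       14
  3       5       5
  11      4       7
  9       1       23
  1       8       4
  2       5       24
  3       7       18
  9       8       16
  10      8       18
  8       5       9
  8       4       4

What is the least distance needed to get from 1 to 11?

15 m

Settle nodes by increasing distance from 1:
1: 0
8: 4  (via 1)
4: 8  (via 8)
5: 13  (via 8)
11: 15  (via 4)
Shortest route: 1–8–4–11 = 15 m.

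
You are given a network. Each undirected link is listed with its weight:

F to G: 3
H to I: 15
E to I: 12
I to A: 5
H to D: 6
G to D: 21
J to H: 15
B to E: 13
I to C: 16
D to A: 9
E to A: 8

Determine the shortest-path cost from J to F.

Running Dijkstra from J:
J: 0
H: 15  (via J)
D: 21  (via H)
A: 30  (via D)
I: 30  (via H)
E: 38  (via A)
G: 42  (via D)
F: 45  (via G)
Shortest route: J → H → D → G → F = 45.

45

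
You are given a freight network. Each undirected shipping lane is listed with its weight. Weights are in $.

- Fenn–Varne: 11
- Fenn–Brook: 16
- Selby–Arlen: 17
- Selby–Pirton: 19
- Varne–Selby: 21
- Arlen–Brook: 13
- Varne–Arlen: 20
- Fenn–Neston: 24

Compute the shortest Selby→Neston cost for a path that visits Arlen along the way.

$70

Shortest Selby→Arlen: Selby → Arlen = 17
Shortest Arlen→Neston: Arlen → Brook → Fenn → Neston = 53
Total via Arlen: 17 + 53 = $70.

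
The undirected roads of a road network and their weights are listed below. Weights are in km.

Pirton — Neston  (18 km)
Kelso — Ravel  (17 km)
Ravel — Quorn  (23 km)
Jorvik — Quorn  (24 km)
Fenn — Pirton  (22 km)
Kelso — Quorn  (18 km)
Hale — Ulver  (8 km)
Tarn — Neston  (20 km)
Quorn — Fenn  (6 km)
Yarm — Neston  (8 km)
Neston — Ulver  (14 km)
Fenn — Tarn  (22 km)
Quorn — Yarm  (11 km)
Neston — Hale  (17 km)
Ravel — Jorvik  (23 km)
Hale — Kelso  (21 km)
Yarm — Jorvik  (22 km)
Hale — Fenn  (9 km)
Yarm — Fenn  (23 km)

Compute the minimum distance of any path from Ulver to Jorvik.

44 km

Settle nodes by increasing distance from Ulver:
Ulver: 0
Hale: 8  (via Ulver)
Neston: 14  (via Ulver)
Fenn: 17  (via Hale)
Yarm: 22  (via Neston)
Quorn: 23  (via Fenn)
Kelso: 29  (via Hale)
Pirton: 32  (via Neston)
Tarn: 34  (via Neston)
Jorvik: 44  (via Yarm)
Shortest route: Ulver–Neston–Yarm–Jorvik = 44 km.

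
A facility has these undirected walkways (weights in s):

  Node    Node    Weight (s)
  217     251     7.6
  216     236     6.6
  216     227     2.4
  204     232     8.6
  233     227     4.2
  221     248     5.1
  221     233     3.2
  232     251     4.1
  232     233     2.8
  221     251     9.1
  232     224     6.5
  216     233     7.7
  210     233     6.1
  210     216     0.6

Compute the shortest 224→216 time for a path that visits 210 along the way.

16 s

Shortest 224→210: 224–232–233–210 = 15.4
Best 210 to 216: 210–216 costing 0.6
Total via 210: 15.4 + 0.6 = 16 s.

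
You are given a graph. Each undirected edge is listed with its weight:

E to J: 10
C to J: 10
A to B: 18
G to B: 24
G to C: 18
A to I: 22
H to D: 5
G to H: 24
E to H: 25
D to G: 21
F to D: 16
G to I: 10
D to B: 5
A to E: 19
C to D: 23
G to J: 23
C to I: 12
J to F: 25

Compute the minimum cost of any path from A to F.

39

Shortest distances from A:
A: 0
B: 18  (via A)
E: 19  (via A)
I: 22  (via A)
D: 23  (via B)
H: 28  (via D)
J: 29  (via E)
G: 32  (via I)
C: 34  (via I)
F: 39  (via D)
Shortest route: A → B → D → F = 39.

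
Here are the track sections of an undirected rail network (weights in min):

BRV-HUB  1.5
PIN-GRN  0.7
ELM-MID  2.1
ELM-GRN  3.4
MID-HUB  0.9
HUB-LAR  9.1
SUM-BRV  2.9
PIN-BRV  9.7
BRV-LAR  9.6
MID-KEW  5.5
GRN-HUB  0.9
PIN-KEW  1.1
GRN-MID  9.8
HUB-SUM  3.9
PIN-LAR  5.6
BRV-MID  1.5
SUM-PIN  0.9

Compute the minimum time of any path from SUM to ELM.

5 min

Enumerating some paths:
SUM - PIN - GRN - HUB - MID - ELM: 0.9+0.7+0.9+0.9+2.1 = 5.5
SUM - BRV - MID - ELM: 2.9+1.5+2.1 = 6.5
SUM - PIN - GRN - ELM: 0.9+0.7+3.4 = 5
Cheapest is SUM - PIN - GRN - ELM at 5 min.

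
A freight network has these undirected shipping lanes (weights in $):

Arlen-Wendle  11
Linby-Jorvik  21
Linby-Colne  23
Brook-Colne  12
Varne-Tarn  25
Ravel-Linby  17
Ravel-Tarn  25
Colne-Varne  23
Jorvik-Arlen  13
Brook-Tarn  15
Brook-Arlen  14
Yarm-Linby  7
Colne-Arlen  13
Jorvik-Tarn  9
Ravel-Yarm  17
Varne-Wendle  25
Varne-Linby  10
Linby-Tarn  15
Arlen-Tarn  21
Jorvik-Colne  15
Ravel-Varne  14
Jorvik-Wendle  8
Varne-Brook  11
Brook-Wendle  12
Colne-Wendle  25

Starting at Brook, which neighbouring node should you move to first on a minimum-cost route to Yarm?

Compare a few routes:
Brook–Varne–Linby–Yarm: 11+10+7 = 28
Brook–Tarn–Linby–Yarm: 15+15+7 = 37
Brook–Varne–Ravel–Yarm: 11+14+17 = 42
Brook–Colne–Linby–Yarm: 12+23+7 = 42
Cheapest is Brook–Varne–Linby–Yarm at $28.
So from Brook the first move is to Varne.

Varne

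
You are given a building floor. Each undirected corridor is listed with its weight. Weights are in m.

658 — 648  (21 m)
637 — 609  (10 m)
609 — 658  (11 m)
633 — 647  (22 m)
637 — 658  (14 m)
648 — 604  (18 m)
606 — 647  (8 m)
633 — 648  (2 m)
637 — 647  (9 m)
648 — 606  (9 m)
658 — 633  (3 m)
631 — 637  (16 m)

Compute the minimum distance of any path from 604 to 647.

35 m

Candidate routes:
604 → 648 → 633 → 647: 18+2+22 = 42
604 → 648 → 606 → 647: 18+9+8 = 35
Cheapest is 604 → 648 → 606 → 647 at 35 m.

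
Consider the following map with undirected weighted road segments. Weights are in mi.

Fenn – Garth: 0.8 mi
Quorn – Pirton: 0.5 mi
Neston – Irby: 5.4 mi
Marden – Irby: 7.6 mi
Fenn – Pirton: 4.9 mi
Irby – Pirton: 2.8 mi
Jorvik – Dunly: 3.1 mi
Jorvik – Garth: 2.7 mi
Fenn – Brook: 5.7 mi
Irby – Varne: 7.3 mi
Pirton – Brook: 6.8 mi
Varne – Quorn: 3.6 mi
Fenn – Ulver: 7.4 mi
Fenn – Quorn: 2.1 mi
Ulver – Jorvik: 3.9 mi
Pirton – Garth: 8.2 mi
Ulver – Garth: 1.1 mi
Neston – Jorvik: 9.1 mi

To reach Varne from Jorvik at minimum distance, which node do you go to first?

Garth

Enumerating some paths:
Jorvik → Garth → Fenn → Quorn → Varne: 2.7+0.8+2.1+3.6 = 9.2
Jorvik → Ulver → Garth → Fenn → Quorn → Varne: 3.9+1.1+0.8+2.1+3.6 = 11.5
Cheapest is Jorvik → Garth → Fenn → Quorn → Varne at 9.2 mi.
So from Jorvik the first move is to Garth.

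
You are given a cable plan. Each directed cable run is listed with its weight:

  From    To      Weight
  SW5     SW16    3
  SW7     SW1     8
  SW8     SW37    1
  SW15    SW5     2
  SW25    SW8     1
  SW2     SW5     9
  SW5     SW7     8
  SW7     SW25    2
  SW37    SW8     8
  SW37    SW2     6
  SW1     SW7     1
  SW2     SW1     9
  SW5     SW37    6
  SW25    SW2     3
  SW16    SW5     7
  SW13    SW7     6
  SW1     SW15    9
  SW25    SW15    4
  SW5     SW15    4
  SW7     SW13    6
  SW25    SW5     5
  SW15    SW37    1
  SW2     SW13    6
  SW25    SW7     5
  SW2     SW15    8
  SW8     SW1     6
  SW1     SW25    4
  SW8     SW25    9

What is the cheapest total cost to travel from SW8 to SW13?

Candidate routes:
SW8 → SW1 → SW7 → SW13: 6+1+6 = 13
SW8 → SW25 → SW2 → SW13: 9+3+6 = 18
SW8 → SW1 → SW25 → SW2 → SW13: 6+4+3+6 = 19
SW8 → SW1 → SW7 → SW25 → SW2 → SW13: 6+1+2+3+6 = 18
Cheapest is SW8 → SW1 → SW7 → SW13 at 13.

13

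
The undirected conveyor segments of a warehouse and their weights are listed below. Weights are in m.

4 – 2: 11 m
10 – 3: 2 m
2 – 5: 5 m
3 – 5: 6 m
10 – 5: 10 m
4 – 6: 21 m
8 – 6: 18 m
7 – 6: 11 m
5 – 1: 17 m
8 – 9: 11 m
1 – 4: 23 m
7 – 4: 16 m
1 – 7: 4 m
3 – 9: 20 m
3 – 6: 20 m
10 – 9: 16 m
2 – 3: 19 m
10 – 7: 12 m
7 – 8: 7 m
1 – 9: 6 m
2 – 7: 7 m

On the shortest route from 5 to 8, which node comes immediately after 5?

Enumerating some paths:
5 - 1 - 7 - 8: 17+4+7 = 28
5 - 2 - 7 - 8: 5+7+7 = 19
5 - 3 - 10 - 7 - 8: 6+2+12+7 = 27
Cheapest is 5 - 2 - 7 - 8 at 19 m.
So from 5 the first move is to 2.

2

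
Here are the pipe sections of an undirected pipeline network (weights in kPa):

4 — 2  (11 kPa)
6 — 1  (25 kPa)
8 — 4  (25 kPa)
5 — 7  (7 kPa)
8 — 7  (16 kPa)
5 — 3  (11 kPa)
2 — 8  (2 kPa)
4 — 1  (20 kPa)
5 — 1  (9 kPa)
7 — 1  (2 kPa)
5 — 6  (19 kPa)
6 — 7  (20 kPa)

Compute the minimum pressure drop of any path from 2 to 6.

38 kPa

Running Dijkstra from 2:
2: 0
8: 2  (via 2)
4: 11  (via 2)
7: 18  (via 8)
1: 20  (via 7)
5: 25  (via 7)
3: 36  (via 5)
6: 38  (via 7)
Shortest route: 2 → 8 → 7 → 6 = 38 kPa.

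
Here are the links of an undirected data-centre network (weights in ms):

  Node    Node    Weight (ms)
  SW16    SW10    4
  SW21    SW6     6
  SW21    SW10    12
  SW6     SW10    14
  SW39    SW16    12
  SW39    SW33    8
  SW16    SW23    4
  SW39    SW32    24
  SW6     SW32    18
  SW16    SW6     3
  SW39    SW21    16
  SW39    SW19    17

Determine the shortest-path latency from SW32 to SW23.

25 ms

Enumerating some paths:
SW32–SW6–SW16–SW23: 18+3+4 = 25
SW32–SW6–SW10–SW16–SW23: 18+14+4+4 = 40
The minimum is 25 ms via SW32–SW6–SW16–SW23.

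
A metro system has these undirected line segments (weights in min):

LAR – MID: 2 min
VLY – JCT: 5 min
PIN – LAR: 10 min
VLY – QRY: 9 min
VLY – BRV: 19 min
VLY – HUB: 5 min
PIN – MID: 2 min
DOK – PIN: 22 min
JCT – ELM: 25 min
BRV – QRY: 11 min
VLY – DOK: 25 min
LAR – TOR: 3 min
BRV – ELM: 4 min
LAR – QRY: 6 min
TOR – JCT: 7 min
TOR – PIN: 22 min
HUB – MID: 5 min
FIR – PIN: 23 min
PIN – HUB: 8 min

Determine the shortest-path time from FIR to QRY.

Shortest distances from FIR:
FIR: 0
PIN: 23  (via FIR)
MID: 25  (via PIN)
LAR: 27  (via MID)
TOR: 30  (via LAR)
HUB: 30  (via MID)
QRY: 33  (via LAR)
Shortest route: FIR–PIN–MID–LAR–QRY = 33 min.

33 min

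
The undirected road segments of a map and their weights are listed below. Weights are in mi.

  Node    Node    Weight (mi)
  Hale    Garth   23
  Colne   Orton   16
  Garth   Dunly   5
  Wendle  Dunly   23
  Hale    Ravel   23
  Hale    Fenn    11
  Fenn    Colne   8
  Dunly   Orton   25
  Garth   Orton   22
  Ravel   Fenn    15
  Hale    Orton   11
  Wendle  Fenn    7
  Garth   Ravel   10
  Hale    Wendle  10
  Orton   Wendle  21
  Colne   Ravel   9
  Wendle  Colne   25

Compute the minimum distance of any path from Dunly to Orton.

Shortest distances from Dunly:
Dunly: 0
Garth: 5  (via Dunly)
Ravel: 15  (via Garth)
Wendle: 23  (via Dunly)
Colne: 24  (via Ravel)
Orton: 25  (via Dunly)
Shortest route: Dunly → Orton = 25 mi.

25 mi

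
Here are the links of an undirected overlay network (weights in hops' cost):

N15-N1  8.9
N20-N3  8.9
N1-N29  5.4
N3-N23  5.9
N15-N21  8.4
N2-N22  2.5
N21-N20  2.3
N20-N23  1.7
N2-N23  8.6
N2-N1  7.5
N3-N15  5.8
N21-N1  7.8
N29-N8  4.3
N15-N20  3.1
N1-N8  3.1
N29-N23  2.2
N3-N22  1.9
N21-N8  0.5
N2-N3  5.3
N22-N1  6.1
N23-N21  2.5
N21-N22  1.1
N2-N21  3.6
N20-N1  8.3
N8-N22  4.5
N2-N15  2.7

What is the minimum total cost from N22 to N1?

Candidate routes:
N22 → N1: 6.1 = 6.1
N22 → N21 → N8 → N1: 1.1+0.5+3.1 = 4.7
The minimum is 4.7 hops' cost via N22 → N21 → N8 → N1.

4.7 hops' cost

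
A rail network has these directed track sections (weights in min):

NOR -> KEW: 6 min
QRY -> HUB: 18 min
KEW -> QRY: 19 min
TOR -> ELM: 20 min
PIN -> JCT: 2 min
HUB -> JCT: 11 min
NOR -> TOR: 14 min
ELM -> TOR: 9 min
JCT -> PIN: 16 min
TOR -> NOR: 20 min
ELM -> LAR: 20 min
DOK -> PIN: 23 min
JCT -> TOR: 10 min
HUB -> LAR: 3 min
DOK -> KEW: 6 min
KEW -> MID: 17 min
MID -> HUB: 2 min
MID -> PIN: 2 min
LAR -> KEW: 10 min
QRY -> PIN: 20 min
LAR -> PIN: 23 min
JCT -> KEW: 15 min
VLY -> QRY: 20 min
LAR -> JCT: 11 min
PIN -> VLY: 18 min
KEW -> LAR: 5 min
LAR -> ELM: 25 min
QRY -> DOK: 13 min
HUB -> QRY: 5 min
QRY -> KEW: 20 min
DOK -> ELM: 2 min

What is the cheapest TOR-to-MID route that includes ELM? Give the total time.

67 min

Shortest TOR→ELM: TOR–ELM = 20
Best ELM to MID: ELM–LAR–KEW–MID costing 47
Total via ELM: 20 + 47 = 67 min.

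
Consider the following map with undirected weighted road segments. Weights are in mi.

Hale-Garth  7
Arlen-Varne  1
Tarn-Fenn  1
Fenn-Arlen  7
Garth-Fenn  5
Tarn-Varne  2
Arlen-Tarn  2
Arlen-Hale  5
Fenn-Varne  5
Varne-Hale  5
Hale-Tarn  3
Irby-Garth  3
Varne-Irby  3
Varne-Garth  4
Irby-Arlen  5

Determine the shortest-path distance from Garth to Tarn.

6 mi

Enumerating some paths:
Garth - Irby - Varne - Tarn: 3+3+2 = 8
Garth - Irby - Varne - Arlen - Tarn: 3+3+1+2 = 9
Garth - Varne - Arlen - Tarn: 4+1+2 = 7
Garth - Varne - Tarn: 4+2 = 6
The minimum is 6 mi via Garth - Varne - Tarn.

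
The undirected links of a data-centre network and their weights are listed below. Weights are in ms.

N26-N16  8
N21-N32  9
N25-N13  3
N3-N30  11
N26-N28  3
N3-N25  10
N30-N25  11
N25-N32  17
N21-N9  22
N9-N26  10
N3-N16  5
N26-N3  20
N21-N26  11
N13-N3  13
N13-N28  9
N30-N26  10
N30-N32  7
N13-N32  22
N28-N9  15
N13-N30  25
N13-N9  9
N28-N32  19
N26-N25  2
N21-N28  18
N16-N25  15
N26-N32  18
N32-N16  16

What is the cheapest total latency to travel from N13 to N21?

Running Dijkstra from N13:
N13: 0
N25: 3  (via N13)
N26: 5  (via N25)
N28: 8  (via N26)
N9: 9  (via N13)
N3: 13  (via N13)
N16: 13  (via N26)
N30: 14  (via N25)
N21: 16  (via N26)
Shortest route: N13 → N25 → N26 → N21 = 16 ms.

16 ms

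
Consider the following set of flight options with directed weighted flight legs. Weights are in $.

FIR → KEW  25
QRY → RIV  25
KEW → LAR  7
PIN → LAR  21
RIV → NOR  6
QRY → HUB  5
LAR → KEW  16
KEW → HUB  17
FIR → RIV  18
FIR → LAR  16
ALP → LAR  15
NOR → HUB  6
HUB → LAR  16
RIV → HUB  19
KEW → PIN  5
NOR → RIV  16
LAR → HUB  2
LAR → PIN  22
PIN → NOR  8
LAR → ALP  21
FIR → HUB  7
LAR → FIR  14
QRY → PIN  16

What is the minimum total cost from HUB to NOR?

Settle nodes by increasing distance from HUB:
HUB: 0
LAR: 16  (via HUB)
FIR: 30  (via LAR)
KEW: 32  (via LAR)
PIN: 37  (via KEW)
ALP: 37  (via LAR)
NOR: 45  (via PIN)
Shortest route: HUB–LAR–KEW–PIN–NOR = $45.

$45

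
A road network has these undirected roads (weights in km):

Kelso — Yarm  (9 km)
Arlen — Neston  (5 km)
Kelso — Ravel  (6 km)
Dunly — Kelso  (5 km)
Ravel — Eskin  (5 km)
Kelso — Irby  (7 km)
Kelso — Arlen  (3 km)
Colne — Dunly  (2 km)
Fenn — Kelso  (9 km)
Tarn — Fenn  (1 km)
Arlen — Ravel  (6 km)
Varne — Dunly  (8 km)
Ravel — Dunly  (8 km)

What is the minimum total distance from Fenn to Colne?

Compare a few routes:
Fenn–Kelso–Dunly–Colne: 9+5+2 = 16
Fenn–Kelso–Arlen–Ravel–Dunly–Colne: 9+3+6+8+2 = 28
Fenn–Kelso–Ravel–Dunly–Colne: 9+6+8+2 = 25
Cheapest is Fenn–Kelso–Dunly–Colne at 16 km.

16 km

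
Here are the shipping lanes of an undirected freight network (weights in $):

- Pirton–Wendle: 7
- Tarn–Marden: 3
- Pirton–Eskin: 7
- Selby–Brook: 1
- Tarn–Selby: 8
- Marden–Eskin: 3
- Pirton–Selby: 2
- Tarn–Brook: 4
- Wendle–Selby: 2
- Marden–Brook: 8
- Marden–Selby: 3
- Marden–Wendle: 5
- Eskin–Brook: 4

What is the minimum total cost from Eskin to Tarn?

$6

Compare a few routes:
Eskin → Brook → Tarn: 4+4 = 8
Eskin → Marden → Tarn: 3+3 = 6
Cheapest is Eskin → Marden → Tarn at $6.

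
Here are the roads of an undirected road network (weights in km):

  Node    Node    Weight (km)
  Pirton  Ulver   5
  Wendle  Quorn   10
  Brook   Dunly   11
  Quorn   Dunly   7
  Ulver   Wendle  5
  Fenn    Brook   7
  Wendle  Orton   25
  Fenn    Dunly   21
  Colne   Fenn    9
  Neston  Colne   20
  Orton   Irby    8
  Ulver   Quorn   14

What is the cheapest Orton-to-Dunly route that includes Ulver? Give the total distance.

Best Orton to Ulver: Orton → Wendle → Ulver costing 30
Shortest Ulver→Dunly: Ulver → Quorn → Dunly = 21
Total via Ulver: 30 + 21 = 51 km.

51 km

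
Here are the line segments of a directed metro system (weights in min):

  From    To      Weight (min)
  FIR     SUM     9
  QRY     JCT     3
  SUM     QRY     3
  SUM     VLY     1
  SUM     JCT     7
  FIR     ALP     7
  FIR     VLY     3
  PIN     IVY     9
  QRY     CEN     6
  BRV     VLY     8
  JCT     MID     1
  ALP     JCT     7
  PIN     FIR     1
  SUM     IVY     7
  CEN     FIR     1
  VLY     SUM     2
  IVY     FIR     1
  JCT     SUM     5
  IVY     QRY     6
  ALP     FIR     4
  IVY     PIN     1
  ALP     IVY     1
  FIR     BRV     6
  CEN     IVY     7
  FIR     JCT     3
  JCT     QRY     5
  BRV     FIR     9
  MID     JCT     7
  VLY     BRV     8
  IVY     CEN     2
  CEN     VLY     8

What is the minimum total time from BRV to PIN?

18 min

Compare a few routes:
BRV → FIR → JCT → SUM → IVY → PIN: 9+3+5+7+1 = 25
BRV → VLY → SUM → IVY → PIN: 8+2+7+1 = 18
BRV → FIR → VLY → SUM → IVY → PIN: 9+3+2+7+1 = 22
Cheapest is BRV → VLY → SUM → IVY → PIN at 18 min.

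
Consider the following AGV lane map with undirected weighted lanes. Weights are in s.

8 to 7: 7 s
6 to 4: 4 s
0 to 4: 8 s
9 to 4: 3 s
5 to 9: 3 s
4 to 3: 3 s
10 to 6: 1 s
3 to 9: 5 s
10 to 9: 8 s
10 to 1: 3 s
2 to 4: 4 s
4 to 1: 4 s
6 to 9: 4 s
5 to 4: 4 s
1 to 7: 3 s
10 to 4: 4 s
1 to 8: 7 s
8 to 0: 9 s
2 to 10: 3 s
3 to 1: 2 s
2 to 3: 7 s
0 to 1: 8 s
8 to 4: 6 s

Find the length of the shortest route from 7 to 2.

Candidate routes:
7 → 1 → 10 → 2: 3+3+3 = 9
7 → 1 → 3 → 2: 3+2+7 = 12
7 → 1 → 4 → 2: 3+4+4 = 11
7 → 1 → 3 → 4 → 2: 3+2+3+4 = 12
The minimum is 9 s via 7 → 1 → 10 → 2.

9 s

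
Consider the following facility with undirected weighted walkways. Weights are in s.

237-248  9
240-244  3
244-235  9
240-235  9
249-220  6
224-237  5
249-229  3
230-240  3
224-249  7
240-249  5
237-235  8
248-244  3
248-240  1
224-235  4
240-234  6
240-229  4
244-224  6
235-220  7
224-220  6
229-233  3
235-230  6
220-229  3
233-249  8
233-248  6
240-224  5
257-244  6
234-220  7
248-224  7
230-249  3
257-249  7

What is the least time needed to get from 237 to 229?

14 s

Compare a few routes:
237 - 224 - 249 - 229: 5+7+3 = 15
237 - 224 - 240 - 229: 5+5+4 = 14
The minimum is 14 s via 237 - 224 - 240 - 229.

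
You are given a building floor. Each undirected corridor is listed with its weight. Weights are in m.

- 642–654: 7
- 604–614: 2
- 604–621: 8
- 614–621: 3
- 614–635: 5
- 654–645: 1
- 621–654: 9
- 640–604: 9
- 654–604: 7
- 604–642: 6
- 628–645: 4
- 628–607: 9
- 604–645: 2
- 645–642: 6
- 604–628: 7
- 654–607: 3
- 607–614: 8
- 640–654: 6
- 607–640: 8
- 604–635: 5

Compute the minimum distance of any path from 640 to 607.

8 m

Running Dijkstra from 640:
640: 0
654: 6  (via 640)
645: 7  (via 654)
607: 8  (via 640)
Shortest route: 640–607 = 8 m.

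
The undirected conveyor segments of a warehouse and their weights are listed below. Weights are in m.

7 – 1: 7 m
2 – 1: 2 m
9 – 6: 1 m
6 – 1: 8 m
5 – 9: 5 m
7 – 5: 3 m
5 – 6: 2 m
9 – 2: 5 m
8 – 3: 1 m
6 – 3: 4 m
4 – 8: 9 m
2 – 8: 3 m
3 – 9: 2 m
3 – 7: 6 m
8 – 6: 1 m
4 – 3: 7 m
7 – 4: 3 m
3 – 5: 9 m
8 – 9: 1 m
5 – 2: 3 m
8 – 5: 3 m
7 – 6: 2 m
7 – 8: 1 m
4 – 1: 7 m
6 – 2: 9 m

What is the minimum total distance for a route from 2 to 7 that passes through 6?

Best 2 to 6: 2–8–6 costing 4
Shortest 6→7: 6–7 = 2
Total via 6: 4 + 2 = 6 m.

6 m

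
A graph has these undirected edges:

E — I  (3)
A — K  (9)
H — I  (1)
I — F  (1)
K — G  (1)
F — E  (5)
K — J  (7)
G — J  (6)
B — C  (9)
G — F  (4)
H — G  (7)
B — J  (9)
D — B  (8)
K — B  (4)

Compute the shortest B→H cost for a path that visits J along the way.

Shortest B→J: B–J = 9
Best J to H: J–G–F–I–H costing 12
Total via J: 9 + 12 = 21.

21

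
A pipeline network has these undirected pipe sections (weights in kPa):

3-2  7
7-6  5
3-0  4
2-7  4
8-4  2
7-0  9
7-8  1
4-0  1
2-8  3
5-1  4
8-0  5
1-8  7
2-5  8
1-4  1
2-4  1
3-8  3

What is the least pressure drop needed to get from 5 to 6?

Settle nodes by increasing distance from 5:
5: 0
1: 4  (via 5)
4: 5  (via 1)
0: 6  (via 4)
2: 6  (via 4)
8: 7  (via 4)
7: 8  (via 8)
3: 10  (via 0)
6: 13  (via 7)
Shortest route: 5 → 1 → 4 → 8 → 7 → 6 = 13 kPa.

13 kPa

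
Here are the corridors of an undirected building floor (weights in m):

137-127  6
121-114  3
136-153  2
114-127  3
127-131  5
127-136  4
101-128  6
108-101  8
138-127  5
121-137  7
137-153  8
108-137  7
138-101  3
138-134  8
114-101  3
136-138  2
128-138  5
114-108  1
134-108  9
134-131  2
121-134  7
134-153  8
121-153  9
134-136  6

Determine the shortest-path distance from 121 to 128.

12 m

Candidate routes:
121 → 114 → 101 → 128: 3+3+6 = 12
121 → 114 → 101 → 138 → 128: 3+3+3+5 = 14
The minimum is 12 m via 121 → 114 → 101 → 128.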